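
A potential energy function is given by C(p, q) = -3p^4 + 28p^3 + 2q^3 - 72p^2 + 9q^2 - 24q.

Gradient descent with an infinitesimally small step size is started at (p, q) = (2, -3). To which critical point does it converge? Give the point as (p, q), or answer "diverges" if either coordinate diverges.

C is separable, so gradient descent decouples: p follows -∂C/∂p, q follows -∂C/∂q.
∂C/∂p = -12p(p - 4)(p - 3); at p=2 this is -48, so p increases.
∂C/∂q = 6(q - 1)(q + 4); at q=-3 this is -24, so q increases.
p converges to its nearest critical value 3 (a local min of the p-part); q converges to 1. The iterate converges to (3, 1).

(3, 1)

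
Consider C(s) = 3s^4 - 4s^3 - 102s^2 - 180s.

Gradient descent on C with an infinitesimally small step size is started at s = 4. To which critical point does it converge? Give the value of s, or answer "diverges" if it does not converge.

C'(s) = 12(s - 5)(s + 1)(s + 3), so C'(4) = -420.
Gradient descent moves in the -C' direction, i.e. s is increasing.
The nearest critical point in that direction is s = 5, where C'' = 576 > 0 (a local minimum). The iterate converges there.

5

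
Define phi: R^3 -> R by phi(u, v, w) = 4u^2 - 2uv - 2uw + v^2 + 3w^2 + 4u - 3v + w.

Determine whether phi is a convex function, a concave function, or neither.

phi is quadratic, so its Hessian is the constant matrix H = [[8, -2, -2], [-2, 2, 0], [-2, 0, 6]].
Leading principal minors: 8, 12, 64.
All positive ⇒ H ≻ 0 ⇒ convex.

convex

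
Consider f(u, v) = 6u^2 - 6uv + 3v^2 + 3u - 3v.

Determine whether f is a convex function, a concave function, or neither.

f is quadratic, so its Hessian is the constant matrix H = [[12, -6], [-6, 6]].
det(H) = 36, tr(H) = 18.
det(H) > 0 and tr(H) > 0, so H is positive definite everywhere: convex.

convex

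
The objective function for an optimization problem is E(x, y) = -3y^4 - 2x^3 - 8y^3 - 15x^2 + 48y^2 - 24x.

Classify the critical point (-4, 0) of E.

local minimum

The mixed partial ∂²E/∂x∂y is 0, so the Hessian at any point is diag(E_xx, E_yy) = diag(-6(2x + 5), 12(-3y^2 - 4y + 8)).
At (-4, 0): H = diag(18, 96).
Both eigenvalues are positive, so H is positive definite: a local minimum.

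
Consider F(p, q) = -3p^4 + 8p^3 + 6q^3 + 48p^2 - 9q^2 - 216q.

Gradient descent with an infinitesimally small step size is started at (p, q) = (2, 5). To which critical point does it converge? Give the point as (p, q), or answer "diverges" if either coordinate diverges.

(0, 4)

F is separable, so gradient descent decouples: p follows -∂F/∂p, q follows -∂F/∂q.
∂F/∂p = -12p(p - 4)(p + 2); at p=2 this is 192, so p decreases.
∂F/∂q = 18(q - 4)(q + 3); at q=5 this is 144, so q decreases.
p converges to its nearest critical value 0 (a local min of the p-part); q converges to 4. The iterate converges to (0, 4).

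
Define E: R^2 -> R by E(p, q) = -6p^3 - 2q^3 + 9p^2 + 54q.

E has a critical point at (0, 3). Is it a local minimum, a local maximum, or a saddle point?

The mixed partial ∂²E/∂p∂q is 0, so the Hessian at any point is diag(E_pp, E_qq) = diag(18(-2p + 1), -12q).
At (0, 3): H = diag(18, -36).
The eigenvalues have opposite signs, so H is indefinite: a saddle point.

saddle point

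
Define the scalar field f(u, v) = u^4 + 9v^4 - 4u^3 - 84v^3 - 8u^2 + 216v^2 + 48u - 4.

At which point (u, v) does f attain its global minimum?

f(u,v) separates as P(u) + Q(v) − 4, so its minimum is min P + min Q − 4.
P'(u) = 4(u - 3)(u - 2)(u + 2) vanishes at u ∈ {-2, 2, 3}; Q'(v) = 36v(v - 4)(v - 3) vanishes at v ∈ {0, 3, 4}.
Local minima of P (where P''>0): P(-2)=-80, P(3)=45. Local minima of Q: Q(0)=0, Q(4)=384.
So the global minimum of f is P(-2) + Q(0) − 4 = -80 + 0 − 4 = -84, attained at (-2, 0).

(-2, 0)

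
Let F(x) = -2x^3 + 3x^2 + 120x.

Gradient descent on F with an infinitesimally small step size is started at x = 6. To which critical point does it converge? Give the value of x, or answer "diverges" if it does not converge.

diverges

F'(x) = -6(x - 5)(x + 4), so F'(6) = -60.
Gradient descent moves in the -F' direction, i.e. x is increasing.
There is no critical point above x=6, and F' keeps the same sign, so the iterate runs off to +∞.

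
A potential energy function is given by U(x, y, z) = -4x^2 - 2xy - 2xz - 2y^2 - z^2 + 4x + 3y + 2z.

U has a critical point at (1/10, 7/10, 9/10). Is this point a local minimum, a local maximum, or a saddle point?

local maximum

The Hessian is constant: H = [[-8, -2, -2], [-2, -4, 0], [-2, 0, -2]].
Leading principal minors: Δ₁ = -8, Δ₂ = 28, Δ₃ = -40.
The minors alternate sign starting negative (−, +, −), so H is negative definite: a local maximum.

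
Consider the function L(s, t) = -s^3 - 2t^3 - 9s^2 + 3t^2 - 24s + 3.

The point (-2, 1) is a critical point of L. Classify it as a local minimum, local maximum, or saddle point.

local maximum

The mixed partial ∂²L/∂s∂t is 0, so the Hessian at any point is diag(L_ss, L_tt) = diag(-6(s + 3), 6(-2t + 1)).
At (-2, 1): H = diag(-6, -6).
Both eigenvalues are negative, so H is negative definite: a local maximum.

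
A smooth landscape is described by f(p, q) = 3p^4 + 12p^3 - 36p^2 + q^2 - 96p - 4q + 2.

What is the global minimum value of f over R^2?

f(p,q) separates as A(p) + B(q) + 2, so its minimum is min A + min B + 2.
A'(p) = 12(p - 2)(p + 1)(p + 4) vanishes at p ∈ {-4, -1, 2}; B'(q) = 2q - 4 vanishes at q ∈ {2}.
Local minima of A (where A''>0): A(-4)=-192, A(2)=-192. Local minima of B: B(2)=-4.
So the global minimum of f is A(-4) + B(2) + 2 = -192 − 4 + 2 = -194, attained at (-4, 2).

-194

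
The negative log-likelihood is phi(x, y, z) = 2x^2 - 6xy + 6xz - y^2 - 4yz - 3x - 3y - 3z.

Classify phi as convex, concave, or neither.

phi is quadratic, so its Hessian is the constant matrix H = [[4, -6, 6], [-6, -2, -4], [6, -4, 0]].
Leading principal minors: 4, -44, 296.
Neither pattern holds ⇒ H is indefinite ⇒ neither convex nor concave.

neither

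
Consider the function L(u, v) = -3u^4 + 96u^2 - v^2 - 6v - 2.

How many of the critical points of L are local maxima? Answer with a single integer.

L separates as a function of u plus a function of v, so ∇L=0 decouples.
∂L/∂u = -12u(u - 4)(u + 4) = 0 at u ∈ {-4, 0, 4}; ∂L/∂v = -2(v + 3) = 0 at v ∈ {-3}.
The Hessian is diagonal: diag(L_uu, L_vv). Second derivatives: L_uu(-4)=-384, L_uu(0)=192, L_uu(4)=-384; L_vv(-3)=-2.
Local maxima occur where both diagonal entries negative: (-4, -3), (4, -3). Count: 2.

2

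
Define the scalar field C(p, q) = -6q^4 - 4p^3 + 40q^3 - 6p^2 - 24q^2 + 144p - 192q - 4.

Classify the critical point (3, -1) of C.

local maximum

The mixed partial ∂²C/∂p∂q is 0, so the Hessian at any point is diag(C_pp, C_qq) = diag(-12(2p + 1), 24(-3q^2 + 10q - 2)).
At (3, -1): H = diag(-84, -360).
Both eigenvalues are negative, so H is negative definite: a local maximum.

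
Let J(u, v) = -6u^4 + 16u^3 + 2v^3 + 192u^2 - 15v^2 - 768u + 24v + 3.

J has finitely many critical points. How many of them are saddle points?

3

J separates as a function of u plus a function of v, so ∇J=0 decouples.
∂J/∂u = -24(u - 4)(u - 2)(u + 4) = 0 at u ∈ {-4, 2, 4}; ∂J/∂v = 6(v - 4)(v - 1) = 0 at v ∈ {1, 4}.
The Hessian is diagonal: diag(J_uu, J_vv). Second derivatives: J_uu(-4)=-1152, J_uu(2)=288, J_uu(4)=-384; J_vv(1)=-18, J_vv(4)=18.
Saddle points occur where the two diagonal entries have opposite signs: (-4, 4), (2, 1), (4, 4). Count: 3.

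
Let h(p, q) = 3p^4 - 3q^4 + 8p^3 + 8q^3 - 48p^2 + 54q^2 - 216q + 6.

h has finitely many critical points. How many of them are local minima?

2

h separates as a function of p plus a function of q, so ∇h=0 decouples.
∂h/∂p = 12p(p - 2)(p + 4) = 0 at p ∈ {-4, 0, 2}; ∂h/∂q = -12(q - 3)(q - 2)(q + 3) = 0 at q ∈ {-3, 2, 3}.
The Hessian is diagonal: diag(h_pp, h_qq). Second derivatives: h_pp(-4)=288, h_pp(0)=-96, h_pp(2)=144; h_qq(-3)=-360, h_qq(2)=60, h_qq(3)=-72.
Local minima occur where both diagonal entries positive: (-4, 2), (2, 2). Count: 2.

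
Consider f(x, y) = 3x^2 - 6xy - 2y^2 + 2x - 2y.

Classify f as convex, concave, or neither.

neither

f is quadratic, so its Hessian is the constant matrix H = [[6, -6], [-6, -4]].
det(H) = -60, tr(H) = 2.
det(H) < 0, so H is indefinite: neither convex nor concave.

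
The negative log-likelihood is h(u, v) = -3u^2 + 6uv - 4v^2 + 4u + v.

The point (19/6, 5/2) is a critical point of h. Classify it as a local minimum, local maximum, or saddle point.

The Hessian of h is constant: H = [[-6, 6], [6, -8]].
det(H) = (-6)·(-8) − 6² = 12.
det(H) > 0 and tr(H) = -14 < 0, so H is negative definite and the point is a local maximum.

local maximum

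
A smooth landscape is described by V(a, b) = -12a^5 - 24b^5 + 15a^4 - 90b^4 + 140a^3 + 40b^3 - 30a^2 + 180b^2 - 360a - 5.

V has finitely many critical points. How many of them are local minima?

V separates as a function of a plus a function of b, so ∇V=0 decouples.
∂V/∂a = -60(a - 3)(a - 1)(a + 1)(a + 2) = 0 at a ∈ {-2, -1, 1, 3}; ∂V/∂b = -120b(b - 1)(b + 1)(b + 3) = 0 at b ∈ {-3, -1, 0, 1}.
The Hessian is diagonal: diag(V_aa, V_bb). Second derivatives: V_aa(-2)=900, V_aa(-1)=-480, V_aa(1)=720, V_aa(3)=-2400; V_bb(-3)=2880, V_bb(-1)=-480, V_bb(0)=360, V_bb(1)=-960.
Local minima occur where both diagonal entries positive: (-2, -3), (-2, 0), (1, -3), (1, 0). Count: 4.

4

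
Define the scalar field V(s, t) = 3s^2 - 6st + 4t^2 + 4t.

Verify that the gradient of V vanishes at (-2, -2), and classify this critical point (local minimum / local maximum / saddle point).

local minimum

∇V = (6s - 6t, -6s + 8t + 4); substituting (-2, -2) gives ∇V = (0, 0), so (-2, -2) is indeed a critical point.
The Hessian of V is constant: H = [[6, -6], [-6, 8]].
det(H) = 6·8 − (-6)² = 12.
det(H) > 0 and tr(H) = 14 > 0, so H is positive definite and the point is a local minimum.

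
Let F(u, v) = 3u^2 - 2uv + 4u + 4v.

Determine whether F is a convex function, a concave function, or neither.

neither

F is quadratic, so its Hessian is the constant matrix H = [[6, -2], [-2, 0]].
det(H) = -4, tr(H) = 6.
det(H) < 0, so H is indefinite: neither convex nor concave.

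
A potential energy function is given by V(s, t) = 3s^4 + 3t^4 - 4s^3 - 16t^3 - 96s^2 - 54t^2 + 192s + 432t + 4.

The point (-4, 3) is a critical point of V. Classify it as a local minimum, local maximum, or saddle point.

saddle point

The mixed partial ∂²V/∂s∂t is 0, so the Hessian at any point is diag(V_ss, V_tt) = diag(12(3s^2 - 2s - 16), 12(3t^2 - 8t - 9)).
At (-4, 3): H = diag(480, -72).
The eigenvalues have opposite signs, so H is indefinite: a saddle point.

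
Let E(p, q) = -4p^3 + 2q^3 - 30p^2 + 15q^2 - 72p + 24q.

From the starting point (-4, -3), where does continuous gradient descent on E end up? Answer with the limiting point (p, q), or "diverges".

(-3, -1)

E is separable, so gradient descent decouples: p follows -∂E/∂p, q follows -∂E/∂q.
∂E/∂p = -12(p + 2)(p + 3); at p=-4 this is -24, so p increases.
∂E/∂q = 6(q + 1)(q + 4); at q=-3 this is -12, so q increases.
p converges to its nearest critical value -3 (a local min of the p-part); q converges to -1. The iterate converges to (-3, -1).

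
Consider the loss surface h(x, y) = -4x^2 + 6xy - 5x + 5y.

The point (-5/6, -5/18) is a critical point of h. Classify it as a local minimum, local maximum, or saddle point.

The Hessian of h is constant: H = [[-8, 6], [6, 0]].
det(H) = (-8)·0 − 6² = -36.
Since det(H) < 0, H is indefinite and the critical point is a saddle point.

saddle point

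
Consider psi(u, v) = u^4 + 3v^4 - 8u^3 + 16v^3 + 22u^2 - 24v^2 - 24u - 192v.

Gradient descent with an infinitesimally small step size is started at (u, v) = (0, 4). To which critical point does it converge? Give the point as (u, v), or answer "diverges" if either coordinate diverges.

(1, 2)

psi is separable, so gradient descent decouples: u follows -∂psi/∂u, v follows -∂psi/∂v.
∂psi/∂u = 4(u - 3)(u - 2)(u - 1); at u=0 this is -24, so u increases.
∂psi/∂v = 12(v - 2)(v + 2)(v + 4); at v=4 this is 1152, so v decreases.
u converges to its nearest critical value 1 (a local min of the u-part); v converges to 2. The iterate converges to (1, 2).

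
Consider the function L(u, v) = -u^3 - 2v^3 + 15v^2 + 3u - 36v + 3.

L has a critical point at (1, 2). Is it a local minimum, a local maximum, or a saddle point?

saddle point

The mixed partial ∂²L/∂u∂v is 0, so the Hessian at any point is diag(L_uu, L_vv) = diag(-6u, 6(-2v + 5)).
At (1, 2): H = diag(-6, 6).
The eigenvalues have opposite signs, so H is indefinite: a saddle point.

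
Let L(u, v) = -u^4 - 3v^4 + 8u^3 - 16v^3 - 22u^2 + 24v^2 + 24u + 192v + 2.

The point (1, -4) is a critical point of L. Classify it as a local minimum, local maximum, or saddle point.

local maximum

The mixed partial ∂²L/∂u∂v is 0, so the Hessian at any point is diag(L_uu, L_vv) = diag(4(-3u^2 + 12u - 11), 12(-3v^2 - 8v + 4)).
At (1, -4): H = diag(-8, -144).
Both eigenvalues are negative, so H is negative definite: a local maximum.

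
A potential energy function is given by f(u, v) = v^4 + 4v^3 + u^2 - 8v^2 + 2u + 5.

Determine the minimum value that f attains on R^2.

f(u,v) separates as P(u) + Q(v) + 5, so its minimum is min P + min Q + 5.
P'(u) = 2u + 2 vanishes at u ∈ {-1}; Q'(v) = 4v(v - 1)(v + 4) vanishes at v ∈ {-4, 0, 1}.
Local minima of P (where P''>0): P(-1)=-1. Local minima of Q: Q(-4)=-128, Q(1)=-3.
So the global minimum of f is P(-1) + Q(-4) + 5 = -1 − 128 + 5 = -124, attained at (-1, -4).

-124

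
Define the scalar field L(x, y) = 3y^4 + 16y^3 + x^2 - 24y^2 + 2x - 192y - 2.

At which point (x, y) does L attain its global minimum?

L(x,y) separates as P(x) + Q(y) − 2, so its minimum is min P + min Q − 2.
P'(x) = 2x + 2 vanishes at x ∈ {-1}; Q'(y) = 12(y - 2)(y + 2)(y + 4) vanishes at y ∈ {-4, -2, 2}.
Local minima of P (where P''>0): P(-1)=-1. Local minima of Q: Q(-4)=128, Q(2)=-304.
So the global minimum of L is P(-1) + Q(2) − 2 = -1 − 304 − 2 = -307, attained at (-1, 2).

(-1, 2)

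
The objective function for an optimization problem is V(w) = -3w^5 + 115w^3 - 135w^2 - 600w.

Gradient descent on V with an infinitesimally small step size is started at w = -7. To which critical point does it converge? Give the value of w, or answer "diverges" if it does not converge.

V'(w) = -15(w - 4)(w - 2)(w + 1)(w + 5), so V'(-7) = -17820.
Gradient descent moves in the -V' direction, i.e. w is increasing.
The nearest critical point in that direction is w = -5, where V'' = 3780 > 0 (a local minimum). The iterate converges there.

-5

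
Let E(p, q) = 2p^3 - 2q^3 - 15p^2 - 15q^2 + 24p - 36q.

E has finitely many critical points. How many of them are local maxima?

1

E separates as a function of p plus a function of q, so ∇E=0 decouples.
∂E/∂p = 6(p - 4)(p - 1) = 0 at p ∈ {1, 4}; ∂E/∂q = -6(q + 2)(q + 3) = 0 at q ∈ {-3, -2}.
The Hessian is diagonal: diag(E_pp, E_qq). Second derivatives: E_pp(1)=-18, E_pp(4)=18; E_qq(-3)=6, E_qq(-2)=-6.
Local maxima occur where both diagonal entries negative: (1, -2). Count: 1.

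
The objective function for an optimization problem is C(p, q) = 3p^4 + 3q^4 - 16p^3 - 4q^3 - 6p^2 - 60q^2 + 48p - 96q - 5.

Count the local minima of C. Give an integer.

4

C separates as a function of p plus a function of q, so ∇C=0 decouples.
∂C/∂p = 12(p - 4)(p - 1)(p + 1) = 0 at p ∈ {-1, 1, 4}; ∂C/∂q = 12(q - 4)(q + 1)(q + 2) = 0 at q ∈ {-2, -1, 4}.
The Hessian is diagonal: diag(C_pp, C_qq). Second derivatives: C_pp(-1)=120, C_pp(1)=-72, C_pp(4)=180; C_qq(-2)=72, C_qq(-1)=-60, C_qq(4)=360.
Local minima occur where both diagonal entries positive: (-1, -2), (-1, 4), (4, -2), (4, 4). Count: 4.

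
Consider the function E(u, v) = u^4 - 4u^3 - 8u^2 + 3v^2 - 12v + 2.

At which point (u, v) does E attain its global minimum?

(4, 2)

E(u,v) separates as P(u) + Q(v) + 2, so its minimum is min P + min Q + 2.
P'(u) = 4u(u - 4)(u + 1) vanishes at u ∈ {-1, 0, 4}; Q'(v) = 6v - 12 vanishes at v ∈ {2}.
Local minima of P (where P''>0): P(-1)=-3, P(4)=-128. Local minima of Q: Q(2)=-12.
So the global minimum of E is P(4) + Q(2) + 2 = -128 − 12 + 2 = -138, attained at (4, 2).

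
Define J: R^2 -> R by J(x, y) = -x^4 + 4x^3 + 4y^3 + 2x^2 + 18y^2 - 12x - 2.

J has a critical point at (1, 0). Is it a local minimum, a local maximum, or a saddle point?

The mixed partial ∂²J/∂x∂y is 0, so the Hessian at any point is diag(J_xx, J_yy) = diag(4(-3x^2 + 6x + 1), 12(2y + 3)).
At (1, 0): H = diag(16, 36).
Both eigenvalues are positive, so H is positive definite: a local minimum.

local minimum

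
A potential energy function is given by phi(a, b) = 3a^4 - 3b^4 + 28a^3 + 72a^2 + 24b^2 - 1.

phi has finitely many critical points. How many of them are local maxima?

2

phi separates as a function of a plus a function of b, so ∇phi=0 decouples.
∂phi/∂a = 12a(a + 3)(a + 4) = 0 at a ∈ {-4, -3, 0}; ∂phi/∂b = -12b(b - 2)(b + 2) = 0 at b ∈ {-2, 0, 2}.
The Hessian is diagonal: diag(phi_aa, phi_bb). Second derivatives: phi_aa(-4)=48, phi_aa(-3)=-36, phi_aa(0)=144; phi_bb(-2)=-96, phi_bb(0)=48, phi_bb(2)=-96.
Local maxima occur where both diagonal entries negative: (-3, -2), (-3, 2). Count: 2.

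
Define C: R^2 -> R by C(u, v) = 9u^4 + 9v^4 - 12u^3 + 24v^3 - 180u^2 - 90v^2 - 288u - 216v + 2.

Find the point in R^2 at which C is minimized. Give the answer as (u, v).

(4, 2)

C(u,v) separates as P(u) + Q(v) + 2, so its minimum is min P + min Q + 2.
P'(u) = 36(u - 4)(u + 1)(u + 2) vanishes at u ∈ {-2, -1, 4}; Q'(v) = 36(v - 2)(v + 1)(v + 3) vanishes at v ∈ {-3, -1, 2}.
Local minima of P (where P''>0): P(-2)=96, P(4)=-2496. Local minima of Q: Q(-3)=-81, Q(2)=-456.
So the global minimum of C is P(4) + Q(2) + 2 = -2496 − 456 + 2 = -2950, attained at (4, 2).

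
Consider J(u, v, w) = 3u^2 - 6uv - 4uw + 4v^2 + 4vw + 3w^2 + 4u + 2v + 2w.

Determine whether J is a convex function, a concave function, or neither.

convex

J is quadratic, so its Hessian is the constant matrix H = [[6, -6, -4], [-6, 8, 4], [-4, 4, 6]].
Leading principal minors: 6, 12, 40.
All positive ⇒ H ≻ 0 ⇒ convex.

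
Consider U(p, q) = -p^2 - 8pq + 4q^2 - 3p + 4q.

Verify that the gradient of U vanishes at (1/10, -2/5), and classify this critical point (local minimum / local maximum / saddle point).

saddle point

∇U = (-2p - 8q - 3, -8p + 8q + 4); substituting (1/10, -2/5) gives ∇U = (0, 0), so (1/10, -2/5) is indeed a critical point.
The Hessian of U is constant: H = [[-2, -8], [-8, 8]].
det(H) = (-2)·8 − (-8)² = -80.
Since det(H) < 0, H is indefinite and the critical point is a saddle point.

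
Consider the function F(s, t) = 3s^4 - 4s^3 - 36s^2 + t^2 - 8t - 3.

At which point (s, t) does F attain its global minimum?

(3, 4)

F(s,t) separates as P(s) + Q(t) − 3, so its minimum is min P + min Q − 3.
P'(s) = 12s(s - 3)(s + 2) vanishes at s ∈ {-2, 0, 3}; Q'(t) = 2(t - 4) vanishes at t ∈ {4}.
Local minima of P (where P''>0): P(-2)=-64, P(3)=-189. Local minima of Q: Q(4)=-16.
So the global minimum of F is P(3) + Q(4) − 3 = -189 − 16 − 3 = -208, attained at (3, 4).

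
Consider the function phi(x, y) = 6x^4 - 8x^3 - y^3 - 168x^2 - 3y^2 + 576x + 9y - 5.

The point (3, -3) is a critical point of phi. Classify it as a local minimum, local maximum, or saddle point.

local minimum

The mixed partial ∂²phi/∂x∂y is 0, so the Hessian at any point is diag(phi_xx, phi_yy) = diag(24(3x^2 - 2x - 14), -6(y + 1)).
At (3, -3): H = diag(168, 12).
Both eigenvalues are positive, so H is positive definite: a local minimum.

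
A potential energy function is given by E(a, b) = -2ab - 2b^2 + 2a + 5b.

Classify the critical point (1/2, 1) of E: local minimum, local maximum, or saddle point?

The Hessian of E is constant: H = [[0, -2], [-2, -4]].
det(H) = 0·(-4) − (-2)² = -4.
Since det(H) < 0, H is indefinite and the critical point is a saddle point.

saddle point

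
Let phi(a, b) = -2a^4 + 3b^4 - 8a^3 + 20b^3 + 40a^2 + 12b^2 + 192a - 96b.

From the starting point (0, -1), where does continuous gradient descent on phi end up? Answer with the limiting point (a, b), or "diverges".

(-2, 1)

phi is separable, so gradient descent decouples: a follows -∂phi/∂a, b follows -∂phi/∂b.
∂phi/∂a = -8(a - 3)(a + 2)(a + 4); at a=0 this is 192, so a decreases.
∂phi/∂b = 12(b - 1)(b + 2)(b + 4); at b=-1 this is -72, so b increases.
a converges to its nearest critical value -2 (a local min of the a-part); b converges to 1. The iterate converges to (-2, 1).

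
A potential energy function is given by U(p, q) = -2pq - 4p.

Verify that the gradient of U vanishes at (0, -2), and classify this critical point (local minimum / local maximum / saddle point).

saddle point

∇U = (-2q - 4, -2p); substituting (0, -2) gives ∇U = (0, 0), so (0, -2) is indeed a critical point.
The Hessian of U is constant: H = [[0, -2], [-2, 0]].
det(H) = 0·0 − (-2)² = -4.
Since det(H) < 0, H is indefinite and the critical point is a saddle point.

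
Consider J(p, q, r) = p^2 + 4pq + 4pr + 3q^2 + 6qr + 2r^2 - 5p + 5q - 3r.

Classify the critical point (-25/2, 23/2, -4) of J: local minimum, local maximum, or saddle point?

saddle point

The Hessian is constant: H = [[2, 4, 4], [4, 6, 6], [4, 6, 4]].
Leading principal minors: Δ₁ = 2, Δ₂ = -4, Δ₃ = 8.
The minors fit neither the all-positive nor the alternating-sign pattern, so H is indefinite: a saddle point.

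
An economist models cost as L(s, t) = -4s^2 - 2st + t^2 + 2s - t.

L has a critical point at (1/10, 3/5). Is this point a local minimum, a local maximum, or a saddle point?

saddle point

The Hessian of L is constant: H = [[-8, -2], [-2, 2]].
det(H) = (-8)·2 − (-2)² = -20.
Since det(H) < 0, H is indefinite and the critical point is a saddle point.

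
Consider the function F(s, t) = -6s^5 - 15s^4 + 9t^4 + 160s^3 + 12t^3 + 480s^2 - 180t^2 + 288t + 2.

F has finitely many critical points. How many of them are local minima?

F separates as a function of s plus a function of t, so ∇F=0 decouples.
∂F/∂s = -30s(s - 4)(s + 2)(s + 4) = 0 at s ∈ {-4, -2, 0, 4}; ∂F/∂t = 36(t - 2)(t - 1)(t + 4) = 0 at t ∈ {-4, 1, 2}.
The Hessian is diagonal: diag(F_ss, F_tt). Second derivatives: F_ss(-4)=1920, F_ss(-2)=-720, F_ss(0)=960, F_ss(4)=-5760; F_tt(-4)=1080, F_tt(1)=-180, F_tt(2)=216.
Local minima occur where both diagonal entries positive: (-4, -4), (-4, 2), (0, -4), (0, 2). Count: 4.

4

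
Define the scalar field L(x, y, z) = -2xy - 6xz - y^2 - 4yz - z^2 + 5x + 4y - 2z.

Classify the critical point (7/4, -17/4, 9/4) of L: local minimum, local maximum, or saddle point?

The Hessian is constant: H = [[0, -2, -6], [-2, -2, -4], [-6, -4, -2]].
Leading principal minors: Δ₁ = 0, Δ₂ = -4, Δ₃ = -16.
The minors fit neither the all-positive nor the alternating-sign pattern, so H is indefinite: a saddle point.

saddle point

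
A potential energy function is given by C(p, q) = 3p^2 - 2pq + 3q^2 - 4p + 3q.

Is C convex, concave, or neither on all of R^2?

C is quadratic, so its Hessian is the constant matrix H = [[6, -2], [-2, 6]].
det(H) = 32, tr(H) = 12.
det(H) > 0 and tr(H) > 0, so H is positive definite everywhere: convex.

convex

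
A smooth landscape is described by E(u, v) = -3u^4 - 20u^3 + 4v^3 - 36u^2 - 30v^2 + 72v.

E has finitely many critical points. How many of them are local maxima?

2

E separates as a function of u plus a function of v, so ∇E=0 decouples.
∂E/∂u = -12u(u + 2)(u + 3) = 0 at u ∈ {-3, -2, 0}; ∂E/∂v = 12(v - 3)(v - 2) = 0 at v ∈ {2, 3}.
The Hessian is diagonal: diag(E_uu, E_vv). Second derivatives: E_uu(-3)=-36, E_uu(-2)=24, E_uu(0)=-72; E_vv(2)=-12, E_vv(3)=12.
Local maxima occur where both diagonal entries negative: (-3, 2), (0, 2). Count: 2.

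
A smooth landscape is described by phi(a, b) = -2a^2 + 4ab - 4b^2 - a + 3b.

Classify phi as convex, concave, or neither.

concave

phi is quadratic, so its Hessian is the constant matrix H = [[-4, 4], [4, -8]].
det(H) = 16, tr(H) = -12.
det(H) > 0 and tr(H) < 0, so H is negative definite everywhere: concave.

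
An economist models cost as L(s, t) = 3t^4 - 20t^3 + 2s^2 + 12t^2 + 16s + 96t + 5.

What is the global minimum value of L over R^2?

L(s,t) separates as P(s) + Q(t) + 5, so its minimum is min P + min Q + 5.
P'(s) = 4s + 16 vanishes at s ∈ {-4}; Q'(t) = 12(t - 4)(t - 2)(t + 1) vanishes at t ∈ {-1, 2, 4}.
Local minima of P (where P''>0): P(-4)=-32. Local minima of Q: Q(-1)=-61, Q(4)=64.
So the global minimum of L is P(-4) + Q(-1) + 5 = -32 − 61 + 5 = -88, attained at (-4, -1).

-88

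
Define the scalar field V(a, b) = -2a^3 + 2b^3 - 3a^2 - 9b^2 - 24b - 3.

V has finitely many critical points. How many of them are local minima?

1

V separates as a function of a plus a function of b, so ∇V=0 decouples.
∂V/∂a = -6a(a + 1) = 0 at a ∈ {-1, 0}; ∂V/∂b = 6(b - 4)(b + 1) = 0 at b ∈ {-1, 4}.
The Hessian is diagonal: diag(V_aa, V_bb). Second derivatives: V_aa(-1)=6, V_aa(0)=-6; V_bb(-1)=-30, V_bb(4)=30.
Local minima occur where both diagonal entries positive: (-1, 4). Count: 1.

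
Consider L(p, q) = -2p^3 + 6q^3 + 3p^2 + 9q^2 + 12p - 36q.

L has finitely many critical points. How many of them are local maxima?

1

L separates as a function of p plus a function of q, so ∇L=0 decouples.
∂L/∂p = -6(p - 2)(p + 1) = 0 at p ∈ {-1, 2}; ∂L/∂q = 18(q - 1)(q + 2) = 0 at q ∈ {-2, 1}.
The Hessian is diagonal: diag(L_pp, L_qq). Second derivatives: L_pp(-1)=18, L_pp(2)=-18; L_qq(-2)=-54, L_qq(1)=54.
Local maxima occur where both diagonal entries negative: (2, -2). Count: 1.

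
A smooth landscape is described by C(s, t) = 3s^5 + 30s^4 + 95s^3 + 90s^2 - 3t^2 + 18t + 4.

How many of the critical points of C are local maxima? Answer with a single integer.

C separates as a function of s plus a function of t, so ∇C=0 decouples.
∂C/∂s = 15s(s + 1)(s + 3)(s + 4) = 0 at s ∈ {-4, -3, -1, 0}; ∂C/∂t = -6(t - 3) = 0 at t ∈ {3}.
The Hessian is diagonal: diag(C_ss, C_tt). Second derivatives: C_ss(-4)=-180, C_ss(-3)=90, C_ss(-1)=-90, C_ss(0)=180; C_tt(3)=-6.
Local maxima occur where both diagonal entries negative: (-4, 3), (-1, 3). Count: 2.

2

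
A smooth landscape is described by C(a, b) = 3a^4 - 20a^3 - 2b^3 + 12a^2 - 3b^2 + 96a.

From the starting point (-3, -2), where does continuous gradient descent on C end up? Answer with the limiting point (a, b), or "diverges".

(-1, -1)

C is separable, so gradient descent decouples: a follows -∂C/∂a, b follows -∂C/∂b.
∂C/∂a = 12(a - 4)(a - 2)(a + 1); at a=-3 this is -840, so a increases.
∂C/∂b = -6b(b + 1); at b=-2 this is -12, so b increases.
a converges to its nearest critical value -1 (a local min of the a-part); b converges to -1. The iterate converges to (-1, -1).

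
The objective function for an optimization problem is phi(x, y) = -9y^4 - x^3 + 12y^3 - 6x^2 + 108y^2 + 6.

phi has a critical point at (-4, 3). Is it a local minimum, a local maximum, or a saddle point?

saddle point

The mixed partial ∂²phi/∂x∂y is 0, so the Hessian at any point is diag(phi_xx, phi_yy) = diag(-6(x + 2), 36(-3y^2 + 2y + 6)).
At (-4, 3): H = diag(12, -540).
The eigenvalues have opposite signs, so H is indefinite: a saddle point.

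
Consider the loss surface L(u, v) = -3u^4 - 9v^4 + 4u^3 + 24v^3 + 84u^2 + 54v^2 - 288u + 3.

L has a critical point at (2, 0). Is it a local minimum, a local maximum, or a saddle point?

local minimum

The mixed partial ∂²L/∂u∂v is 0, so the Hessian at any point is diag(L_uu, L_vv) = diag(12(-3u^2 + 2u + 14), 36(-3v^2 + 4v + 3)).
At (2, 0): H = diag(72, 108).
Both eigenvalues are positive, so H is positive definite: a local minimum.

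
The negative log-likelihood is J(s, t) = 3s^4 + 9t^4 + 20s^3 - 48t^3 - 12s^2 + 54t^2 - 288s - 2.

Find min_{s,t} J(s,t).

-499

J(s,t) separates as P(s) + Q(t) − 2, so its minimum is min P + min Q − 2.
P'(s) = 12(s - 2)(s + 3)(s + 4) vanishes at s ∈ {-4, -3, 2}; Q'(t) = 36t(t - 3)(t - 1) vanishes at t ∈ {0, 1, 3}.
Local minima of P (where P''>0): P(-4)=448, P(2)=-416. Local minima of Q: Q(0)=0, Q(3)=-81.
So the global minimum of J is P(2) + Q(3) − 2 = -416 − 81 − 2 = -499, attained at (2, 3).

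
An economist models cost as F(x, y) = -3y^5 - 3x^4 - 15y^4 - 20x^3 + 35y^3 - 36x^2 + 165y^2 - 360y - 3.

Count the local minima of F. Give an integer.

F separates as a function of x plus a function of y, so ∇F=0 decouples.
∂F/∂x = -12x(x + 2)(x + 3) = 0 at x ∈ {-3, -2, 0}; ∂F/∂y = -15(y - 2)(y - 1)(y + 3)(y + 4) = 0 at y ∈ {-4, -3, 1, 2}.
The Hessian is diagonal: diag(F_xx, F_yy). Second derivatives: F_xx(-3)=-36, F_xx(-2)=24, F_xx(0)=-72; F_yy(-4)=450, F_yy(-3)=-300, F_yy(1)=300, F_yy(2)=-450.
Local minima occur where both diagonal entries positive: (-2, -4), (-2, 1). Count: 2.

2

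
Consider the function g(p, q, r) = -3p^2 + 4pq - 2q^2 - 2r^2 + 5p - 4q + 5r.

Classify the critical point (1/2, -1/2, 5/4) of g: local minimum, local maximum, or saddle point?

The Hessian is constant: H = [[-6, 4, 0], [4, -4, 0], [0, 0, -4]].
Leading principal minors: Δ₁ = -6, Δ₂ = 8, Δ₃ = -32.
The minors alternate sign starting negative (−, +, −), so H is negative definite: a local maximum.

local maximum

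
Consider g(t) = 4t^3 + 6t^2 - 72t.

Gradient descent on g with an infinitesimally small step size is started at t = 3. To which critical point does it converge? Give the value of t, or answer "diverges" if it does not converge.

g'(t) = 12(t - 2)(t + 3), so g'(3) = 72.
Gradient descent moves in the -g' direction, i.e. t is decreasing.
The nearest critical point in that direction is t = 2, where g'' = 60 > 0 (a local minimum). The iterate converges there.

2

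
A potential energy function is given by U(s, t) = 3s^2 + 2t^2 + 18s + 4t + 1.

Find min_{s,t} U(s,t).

-28

U(s,t) separates as P(s) + Q(t) + 1, so its minimum is min P + min Q + 1.
P'(s) = 6s + 18 vanishes at s ∈ {-3}; Q'(t) = 4(t + 1) vanishes at t ∈ {-1}.
Local minima of P (where P''>0): P(-3)=-27. Local minima of Q: Q(-1)=-2.
So the global minimum of U is P(-3) + Q(-1) + 1 = -27 − 2 + 1 = -28, attained at (-3, -1).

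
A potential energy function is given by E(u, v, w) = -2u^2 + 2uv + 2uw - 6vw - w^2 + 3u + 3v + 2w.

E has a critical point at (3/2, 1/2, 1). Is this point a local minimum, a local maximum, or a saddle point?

The Hessian is constant: H = [[-4, 2, 2], [2, 0, -6], [2, -6, -2]].
Leading principal minors: Δ₁ = -4, Δ₂ = -4, Δ₃ = 104.
The minors fit neither the all-positive nor the alternating-sign pattern, so H is indefinite: a saddle point.

saddle point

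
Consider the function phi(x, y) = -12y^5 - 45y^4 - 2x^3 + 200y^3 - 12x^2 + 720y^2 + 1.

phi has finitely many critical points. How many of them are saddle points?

phi separates as a function of x plus a function of y, so ∇phi=0 decouples.
∂phi/∂x = -6x(x + 4) = 0 at x ∈ {-4, 0}; ∂phi/∂y = -60y(y - 3)(y + 2)(y + 4) = 0 at y ∈ {-4, -2, 0, 3}.
The Hessian is diagonal: diag(phi_xx, phi_yy). Second derivatives: phi_xx(-4)=24, phi_xx(0)=-24; phi_yy(-4)=3360, phi_yy(-2)=-1200, phi_yy(0)=1440, phi_yy(3)=-6300.
Saddle points occur where the two diagonal entries have opposite signs: (-4, -2), (-4, 3), (0, -4), (0, 0). Count: 4.

4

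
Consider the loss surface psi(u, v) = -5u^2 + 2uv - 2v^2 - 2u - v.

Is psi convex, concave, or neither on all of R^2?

concave

psi is quadratic, so its Hessian is the constant matrix H = [[-10, 2], [2, -4]].
det(H) = 36, tr(H) = -14.
det(H) > 0 and tr(H) < 0, so H is negative definite everywhere: concave.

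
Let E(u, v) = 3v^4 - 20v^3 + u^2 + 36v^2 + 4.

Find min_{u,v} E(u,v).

E(u,v) separates as P(u) + Q(v) + 4, so its minimum is min P + min Q + 4.
P'(u) = 2u vanishes at u ∈ {0}; Q'(v) = 12v(v - 3)(v - 2) vanishes at v ∈ {0, 2, 3}.
Local minima of P (where P''>0): P(0)=0. Local minima of Q: Q(0)=0, Q(3)=27.
So the global minimum of E is P(0) + Q(0) + 4 = 0 + 0 + 4 = 4, attained at (0, 0).

4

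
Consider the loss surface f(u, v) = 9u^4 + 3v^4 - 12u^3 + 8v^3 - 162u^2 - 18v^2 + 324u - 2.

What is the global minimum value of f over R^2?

-1514

f(u,v) separates as P(u) + Q(v) − 2, so its minimum is min P + min Q − 2.
P'(u) = 36(u - 3)(u - 1)(u + 3) vanishes at u ∈ {-3, 1, 3}; Q'(v) = 12v(v - 1)(v + 3) vanishes at v ∈ {-3, 0, 1}.
Local minima of P (where P''>0): P(-3)=-1377, P(3)=-81. Local minima of Q: Q(-3)=-135, Q(1)=-7.
So the global minimum of f is P(-3) + Q(-3) − 2 = -1377 − 135 − 2 = -1514, attained at (-3, -3).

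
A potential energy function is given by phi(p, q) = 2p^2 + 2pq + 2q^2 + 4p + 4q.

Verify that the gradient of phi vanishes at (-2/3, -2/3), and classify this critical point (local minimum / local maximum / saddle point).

∇phi = (4p + 2q + 4, 2p + 4q + 4); substituting (-2/3, -2/3) gives ∇phi = (0, 0), so (-2/3, -2/3) is indeed a critical point.
The Hessian of phi is constant: H = [[4, 2], [2, 4]].
det(H) = 4·4 − 2² = 12.
det(H) > 0 and tr(H) = 8 > 0, so H is positive definite and the point is a local minimum.

local minimum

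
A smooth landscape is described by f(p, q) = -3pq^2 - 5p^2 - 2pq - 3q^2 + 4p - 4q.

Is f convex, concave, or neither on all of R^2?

The term -3pq^2 is cubic, so the Hessian is not constant.
∂²f/∂q² = -6p - 6, which takes both signs as p varies (negative for sufficiently large p). A diagonal entry of the Hessian changing sign means the Hessian is neither positive- nor negative-semidefinite on all of R^2.

neither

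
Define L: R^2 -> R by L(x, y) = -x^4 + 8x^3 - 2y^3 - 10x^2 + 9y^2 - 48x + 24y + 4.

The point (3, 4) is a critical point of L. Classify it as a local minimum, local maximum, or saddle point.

The mixed partial ∂²L/∂x∂y is 0, so the Hessian at any point is diag(L_xx, L_yy) = diag(4(-3x^2 + 12x - 5), 6(-2y + 3)).
At (3, 4): H = diag(16, -30).
The eigenvalues have opposite signs, so H is indefinite: a saddle point.

saddle point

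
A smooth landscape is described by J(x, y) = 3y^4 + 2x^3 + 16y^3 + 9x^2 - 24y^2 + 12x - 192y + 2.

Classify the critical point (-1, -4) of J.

local minimum

The mixed partial ∂²J/∂x∂y is 0, so the Hessian at any point is diag(J_xx, J_yy) = diag(6(2x + 3), 12(3y^2 + 8y - 4)).
At (-1, -4): H = diag(6, 144).
Both eigenvalues are positive, so H is positive definite: a local minimum.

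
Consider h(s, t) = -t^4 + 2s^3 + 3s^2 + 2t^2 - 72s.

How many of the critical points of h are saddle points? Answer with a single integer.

3

h separates as a function of s plus a function of t, so ∇h=0 decouples.
∂h/∂s = 6(s - 3)(s + 4) = 0 at s ∈ {-4, 3}; ∂h/∂t = -4t(t - 1)(t + 1) = 0 at t ∈ {-1, 0, 1}.
The Hessian is diagonal: diag(h_ss, h_tt). Second derivatives: h_ss(-4)=-42, h_ss(3)=42; h_tt(-1)=-8, h_tt(0)=4, h_tt(1)=-8.
Saddle points occur where the two diagonal entries have opposite signs: (-4, 0), (3, -1), (3, 1). Count: 3.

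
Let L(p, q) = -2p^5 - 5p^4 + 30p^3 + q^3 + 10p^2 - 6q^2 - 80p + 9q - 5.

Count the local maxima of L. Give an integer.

2

L separates as a function of p plus a function of q, so ∇L=0 decouples.
∂L/∂p = -10(p - 2)(p - 1)(p + 1)(p + 4) = 0 at p ∈ {-4, -1, 1, 2}; ∂L/∂q = 3(q - 3)(q - 1) = 0 at q ∈ {1, 3}.
The Hessian is diagonal: diag(L_pp, L_qq). Second derivatives: L_pp(-4)=900, L_pp(-1)=-180, L_pp(1)=100, L_pp(2)=-180; L_qq(1)=-6, L_qq(3)=6.
Local maxima occur where both diagonal entries negative: (-1, 1), (2, 1). Count: 2.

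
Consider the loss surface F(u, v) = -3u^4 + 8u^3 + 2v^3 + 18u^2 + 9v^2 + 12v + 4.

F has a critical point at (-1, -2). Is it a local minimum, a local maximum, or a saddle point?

The mixed partial ∂²F/∂u∂v is 0, so the Hessian at any point is diag(F_uu, F_vv) = diag(12(-3u^2 + 4u + 3), 6(2v + 3)).
At (-1, -2): H = diag(-48, -6).
Both eigenvalues are negative, so H is negative definite: a local maximum.

local maximum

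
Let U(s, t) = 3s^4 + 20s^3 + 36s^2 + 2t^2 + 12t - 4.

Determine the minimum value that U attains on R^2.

U(s,t) separates as P(s) + Q(t) − 4, so its minimum is min P + min Q − 4.
P'(s) = 12s(s + 2)(s + 3) vanishes at s ∈ {-3, -2, 0}; Q'(t) = 4(t + 3) vanishes at t ∈ {-3}.
Local minima of P (where P''>0): P(-3)=27, P(0)=0. Local minima of Q: Q(-3)=-18.
So the global minimum of U is P(0) + Q(-3) − 4 = 0 − 18 − 4 = -22, attained at (0, -3).

-22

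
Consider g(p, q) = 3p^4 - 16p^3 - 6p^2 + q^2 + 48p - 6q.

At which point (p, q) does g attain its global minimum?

g(p,q) separates as A(p) + B(q), so its minimum is min A + min B.
A'(p) = 12(p - 4)(p - 1)(p + 1) vanishes at p ∈ {-1, 1, 4}; B'(q) = 2q - 6 vanishes at q ∈ {3}.
Local minima of A (where A''>0): A(-1)=-35, A(4)=-160. Local minima of B: B(3)=-9.
So the global minimum of g is A(4) + B(3) = -160 − 9 = -169, attained at (4, 3).

(4, 3)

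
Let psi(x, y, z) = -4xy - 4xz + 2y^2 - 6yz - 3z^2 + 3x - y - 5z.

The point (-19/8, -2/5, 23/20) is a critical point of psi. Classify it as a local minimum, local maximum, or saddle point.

The Hessian is constant: H = [[0, -4, -4], [-4, 4, -6], [-4, -6, -6]].
Leading principal minors: Δ₁ = 0, Δ₂ = -16, Δ₃ = -160.
The minors fit neither the all-positive nor the alternating-sign pattern, so H is indefinite: a saddle point.

saddle point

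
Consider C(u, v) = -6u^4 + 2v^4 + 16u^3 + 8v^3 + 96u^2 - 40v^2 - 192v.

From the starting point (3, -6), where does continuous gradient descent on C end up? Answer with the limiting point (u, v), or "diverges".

(0, -4)

C is separable, so gradient descent decouples: u follows -∂C/∂u, v follows -∂C/∂v.
∂C/∂u = -24u(u - 4)(u + 2); at u=3 this is 360, so u decreases.
∂C/∂v = 8(v - 3)(v + 2)(v + 4); at v=-6 this is -576, so v increases.
u converges to its nearest critical value 0 (a local min of the u-part); v converges to -4. The iterate converges to (0, -4).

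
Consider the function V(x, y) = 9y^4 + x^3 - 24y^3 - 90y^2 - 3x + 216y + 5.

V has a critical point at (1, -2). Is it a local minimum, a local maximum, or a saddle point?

The mixed partial ∂²V/∂x∂y is 0, so the Hessian at any point is diag(V_xx, V_yy) = diag(6x, 36(3y^2 - 4y - 5)).
At (1, -2): H = diag(6, 540).
Both eigenvalues are positive, so H is positive definite: a local minimum.

local minimum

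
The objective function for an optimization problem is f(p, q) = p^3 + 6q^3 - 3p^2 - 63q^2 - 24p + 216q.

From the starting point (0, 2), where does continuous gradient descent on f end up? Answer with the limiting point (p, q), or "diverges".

f is separable, so gradient descent decouples: p follows -∂f/∂p, q follows -∂f/∂q.
∂f/∂p = 3(p - 4)(p + 2); at p=0 this is -24, so p increases.
∂f/∂q = 18(q - 4)(q - 3); at q=2 this is 36, so q decreases.
The q-coordinate has no critical point in that direction and runs off to infinity.

diverges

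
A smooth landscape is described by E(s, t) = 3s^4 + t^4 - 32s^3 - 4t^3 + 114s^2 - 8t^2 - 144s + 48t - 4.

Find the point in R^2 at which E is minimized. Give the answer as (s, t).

E(s,t) separates as P(s) + Q(t) − 4, so its minimum is min P + min Q − 4.
P'(s) = 12(s - 4)(s - 3)(s - 1) vanishes at s ∈ {1, 3, 4}; Q'(t) = 4(t - 3)(t - 2)(t + 2) vanishes at t ∈ {-2, 2, 3}.
Local minima of P (where P''>0): P(1)=-59, P(4)=-32. Local minima of Q: Q(-2)=-80, Q(3)=45.
So the global minimum of E is P(1) + Q(-2) − 4 = -59 − 80 − 4 = -143, attained at (1, -2).

(1, -2)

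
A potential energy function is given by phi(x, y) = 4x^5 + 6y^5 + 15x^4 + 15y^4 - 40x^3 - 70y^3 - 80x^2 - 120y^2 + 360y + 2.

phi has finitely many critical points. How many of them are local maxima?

phi separates as a function of x plus a function of y, so ∇phi=0 decouples.
∂phi/∂x = 20x(x - 2)(x + 1)(x + 4) = 0 at x ∈ {-4, -1, 0, 2}; ∂phi/∂y = 30(y - 2)(y - 1)(y + 2)(y + 3) = 0 at y ∈ {-3, -2, 1, 2}.
The Hessian is diagonal: diag(phi_xx, phi_yy). Second derivatives: phi_xx(-4)=-1440, phi_xx(-1)=180, phi_xx(0)=-160, phi_xx(2)=720; phi_yy(-3)=-600, phi_yy(-2)=360, phi_yy(1)=-360, phi_yy(2)=600.
Local maxima occur where both diagonal entries negative: (-4, -3), (-4, 1), (0, -3), (0, 1). Count: 4.

4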